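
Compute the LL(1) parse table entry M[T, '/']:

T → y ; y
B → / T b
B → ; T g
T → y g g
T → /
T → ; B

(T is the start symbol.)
To find M[T, '/'], we find productions for T where '/' is in the predict set (PREDICT(N → α) = (FIRST(α) \ {ε}) ∪ (FOLLOW(N) if α ⇒* ε)).

T → y ; y: PREDICT = { 'y' }
T → y g g: PREDICT = { 'y' }
T → /: PREDICT = { '/' }
  '/' is in predict set, so this production goes in M[T, '/']
T → ; B: PREDICT = { ';' }

M[T, '/'] = T → /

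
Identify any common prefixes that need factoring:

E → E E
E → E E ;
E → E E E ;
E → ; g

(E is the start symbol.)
Left-factoring is needed when two productions for the same non-terminal
share a common prefix on the right-hand side.

Productions for E:
  E → E E
  E → E E ;
  E → E E E ;
  E → ; g

Found common prefix 'E E' in productions for E

Answer: Yes, E has productions with common prefix 'E E'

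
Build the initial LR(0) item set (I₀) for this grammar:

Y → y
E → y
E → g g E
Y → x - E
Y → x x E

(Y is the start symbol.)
First, augment the grammar with Y' → Y
I₀ = CLOSURE({ [Y' → . Y] }):
  [Y' → . Y] has the dot before Y: add [Y → . y], [Y → . x - E], [Y → . x x E]
No further items can be added.

I₀ = { [Y → . x - E], [Y → . x x E], [Y → . y], [Y' → . Y] }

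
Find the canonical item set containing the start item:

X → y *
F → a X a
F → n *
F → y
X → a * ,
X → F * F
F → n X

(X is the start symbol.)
First, augment the grammar with X' → X
I₀ = CLOSURE({ [X' → . X] }):
  [X' → . X] has the dot before X: add [X → . y *], [X → . a * ,], [X → . F * F]
  [X → . F * F] has the dot before F: add [F → . a X a], [F → . n *], [F → . y], [F → . n X]
No further items can be added.

I₀ = { [F → . a X a], [F → . n *], [F → . n X], [F → . y], [X → . F * F], [X → . a * ,], [X → . y *], [X' → . X] }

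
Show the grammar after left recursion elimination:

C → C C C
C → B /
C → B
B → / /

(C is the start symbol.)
C → B / C'
C → B C'
C' → C C C'
C' → ε
B → / /

C is directly left-recursive. The standard transformation for
  A → A α₁ | ... | A α_m | β₁ | ... | β_n
is
  A  → β₁ A' | ... | β_n A'
  A' → α₁ A' | ... | α_m A' | ε

C → B / becomes C → B / C'
C → B becomes C → B C'
C → C C C becomes C' → C C C'
Add C' → ε

Productions for other non-terminals are unchanged:
  B → / /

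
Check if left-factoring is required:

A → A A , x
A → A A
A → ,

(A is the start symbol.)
Left-factoring is needed when two productions for the same non-terminal
share a common prefix on the right-hand side.

Productions for A:
  A → A A , x
  A → A A
  A → ,

Found common prefix 'A A' in productions for A

Answer: Yes, A has productions with common prefix 'A A'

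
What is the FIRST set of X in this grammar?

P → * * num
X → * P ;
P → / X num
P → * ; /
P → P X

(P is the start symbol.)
{ '*' }

From X → * P ;:
  - '*' is a terminal: add '*' and stop

Collecting: FIRST(X) = { '*' }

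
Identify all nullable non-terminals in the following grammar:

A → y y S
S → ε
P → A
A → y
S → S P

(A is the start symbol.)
{ 'S' }

A non-terminal is nullable if it can derive ε (the empty string): either it has an ε-production, or it has a production whose right-hand side consists entirely of nullable non-terminals.

ε-productions: S → ε
So S is immediately nullable.
No further non-terminal can be added: every production for the remaining non-terminals contains a terminal or a non-nullable non-terminal.
Nullable = { 'S' }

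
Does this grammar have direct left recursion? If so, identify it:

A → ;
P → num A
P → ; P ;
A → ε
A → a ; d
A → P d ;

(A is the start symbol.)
No direct left recursion

A → ;: starts with ';'
P → num A: starts with num
P → ; P ;: starts with ';'
A → ε: starts with ε
A → a ; d: starts with a
A → P d ;: starts with P

No direct left recursion found.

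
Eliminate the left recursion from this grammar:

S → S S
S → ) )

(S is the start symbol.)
S → ) ) S'
S' → S S'
S' → ε

S is directly left-recursive. The standard transformation for
  A → A α₁ | ... | A α_m | β₁ | ... | β_n
is
  A  → β₁ A' | ... | β_n A'
  A' → α₁ A' | ... | α_m A' | ε

S → ) ) becomes S → ) ) S'
S → S S becomes S' → S S'
Add S' → ε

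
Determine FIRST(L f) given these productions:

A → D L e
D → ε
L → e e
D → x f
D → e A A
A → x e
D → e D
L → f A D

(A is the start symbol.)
FIRST sets of the non-terminals involved (from the grammar, by fixed-point iteration):
  FIRST(L) = { 'e', 'f' }

To compute FIRST(L f), process the symbols left to right:
Symbol L is a non-terminal. Add FIRST(L) \ {ε} = { 'e', 'f' }
L is not nullable (ε ∉ FIRST(L)), so stop here.
FIRST(L f) = { 'e', 'f' }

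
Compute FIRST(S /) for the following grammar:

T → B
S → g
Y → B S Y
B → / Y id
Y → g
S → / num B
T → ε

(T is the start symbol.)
FIRST sets of the non-terminals involved (from the grammar, by fixed-point iteration):
  FIRST(S) = { '/', 'g' }

To compute FIRST(S /), process the symbols left to right:
Symbol S is a non-terminal. Add FIRST(S) \ {ε} = { '/', 'g' }
S is not nullable (ε ∉ FIRST(S)), so stop here.
FIRST(S /) = { '/', 'g' }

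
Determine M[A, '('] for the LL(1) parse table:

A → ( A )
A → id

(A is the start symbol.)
A → ( A )

To find M[A, '('], we find productions for A where '(' is in the predict set (PREDICT(N → α) = (FIRST(α) \ {ε}) ∪ (FOLLOW(N) if α ⇒* ε)).

A → ( A ): PREDICT = { '(' }
  '(' is in predict set, so this production goes in M[A, '(']
A → id: PREDICT = { 'id' }

M[A, '('] = A → ( A )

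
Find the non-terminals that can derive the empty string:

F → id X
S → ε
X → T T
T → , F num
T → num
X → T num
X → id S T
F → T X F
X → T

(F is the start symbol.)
{ 'S' }

A non-terminal is nullable if it can derive ε (the empty string): either it has an ε-production, or it has a production whose right-hand side consists entirely of nullable non-terminals.

ε-productions: S → ε
So S is immediately nullable.
No further non-terminal can be added: every production for the remaining non-terminals contains a terminal or a non-nullable non-terminal.
Nullable = { 'S' }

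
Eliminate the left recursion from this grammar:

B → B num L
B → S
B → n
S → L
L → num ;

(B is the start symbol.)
B → S B'
B → n B'
B' → num L B'
B' → ε
S → L
L → num ;

B is directly left-recursive. The standard transformation for
  A → A α₁ | ... | A α_m | β₁ | ... | β_n
is
  A  → β₁ A' | ... | β_n A'
  A' → α₁ A' | ... | α_m A' | ε

B → S becomes B → S B'
B → n becomes B → n B'
B → B num L becomes B' → num L B'
Add B' → ε

Productions for other non-terminals are unchanged:
  S → L
  L → num ;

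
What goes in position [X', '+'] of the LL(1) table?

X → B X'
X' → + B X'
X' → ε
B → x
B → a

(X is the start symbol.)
X' → + B X'

To find M[X', '+'], we find productions for X' where '+' is in the predict set (PREDICT(N → α) = (FIRST(α) \ {ε}) ∪ (FOLLOW(N) if α ⇒* ε)).

Relevant sets:
  FOLLOW(X') = { $ }

X' → + B X': PREDICT = { '+' }
  '+' is in predict set, so this production goes in M[X', '+']
X' → ε: PREDICT = { $ }

M[X', '+'] = X' → + B X'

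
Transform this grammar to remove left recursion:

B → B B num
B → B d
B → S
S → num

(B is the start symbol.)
B → S B'
B' → B num B'
B' → d B'
B' → ε
S → num

B is directly left-recursive. The standard transformation for
  A → A α₁ | ... | A α_m | β₁ | ... | β_n
is
  A  → β₁ A' | ... | β_n A'
  A' → α₁ A' | ... | α_m A' | ε

B → S becomes B → S B'
B → B B num becomes B' → B num B'
B → B d becomes B' → d B'
Add B' → ε

Productions for other non-terminals are unchanged:
  S → num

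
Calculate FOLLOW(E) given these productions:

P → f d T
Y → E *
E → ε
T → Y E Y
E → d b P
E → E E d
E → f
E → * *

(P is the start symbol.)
{ '*', 'd', 'f' }

To compute FOLLOW(E), find every occurrence of E on a right-hand side N → α E β: add FIRST(β) \ {ε}, and if β is empty or nullable also add FOLLOW(N). Iterate to a fixed point.

In Y → E *: E is followed by '*', add FIRST('*') \ {ε} = { '*' }
In T → Y E Y: E is followed by Y, add FIRST(Y) \ {ε} = { '*', 'd', 'f' }
In E → E E d: E is followed by E d, add FIRST(E d) \ {ε} = { '*', 'd', 'f' }
In E → E E d: E is followed by d, add FIRST(d) \ {ε} = { 'd' }

Taking the union: FOLLOW(E) = { '*', 'd', 'f' }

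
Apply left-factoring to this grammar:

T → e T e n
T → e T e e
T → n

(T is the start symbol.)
Left-factoring transforms A → αβ₁ | αβ₂ into A → αA' and A' → β₁ | β₂
(α is the longest common prefix among the alternatives). Repeat until
no nonterminal has two alternatives with a common prefix.

Round 1: T has alternatives sharing prefix 'e T e'. Introduce T': T → e T e T'
  Add: T' → n
  Add: T' → e

No remaining common prefixes — done.

Resulting grammar:
T → e T e T'
T' → n
T' → e
T → n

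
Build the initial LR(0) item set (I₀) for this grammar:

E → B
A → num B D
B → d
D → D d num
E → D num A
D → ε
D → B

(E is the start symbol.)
First, augment the grammar with E' → E
I₀ = CLOSURE({ [E' → . E] }):
  [E' → . E] has the dot before E: add [E → . B], [E → . D num A]
  [E → . B] has the dot before B: add [B → . d]
  [E → . D num A] has the dot before D: add [D → . D d num], [D → .], [D → . B]
No further items can be added.

I₀ = { [B → . d], [D → . B], [D → . D d num], [D → .], [E → . B], [E → . D num A], [E' → . E] }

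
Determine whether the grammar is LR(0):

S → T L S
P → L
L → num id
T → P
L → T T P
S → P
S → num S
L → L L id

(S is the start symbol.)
No. Shift-reduce conflict between [P → L .] and [L → . num id]

Augment with S' → S and build the canonical LR(0) collection (I0 = CLOSURE({[S' → . S]}), then GOTO on every symbol after a dot until no new states appear). It has 17 states:
  I0: { [L → . L L id], [L → . T T P], [L → . num id], [P → . L], [S → . P], [S → . T L S], [S → . num S], [S' → . S], [T → . P] }  — shift
  I1: { [L → . L L id], [L → . T T P], [L → . num id], [L → L . L id], [P → . L], [P → L .], [T → . P] }  — shift, reduce
  I2: { [S → P .], [T → P .] }  — 2 reduces
  I3: { [S' → S .] }  — accept
  I4: { [L → . L L id], [L → . T T P], [L → . num id], [L → T . T P], [P → . L], [S → T . L S], [T → . P] }  — shift
  I5: { [L → . L L id], [L → . T T P], [L → . num id], [L → num . id], [P → . L], [S → . P], [S → . T L S], [S → . num S], [S → num . S], [T → . P] }  — shift
  I6: { [S → num S .] }  — reduce
  I7: { [L → num id .] }  — reduce
  I8: { [L → . L L id], [L → . T T P], [L → . num id], [L → L . L id], [P → . L], [P → L .], [S → . P], [S → . T L S], [S → . num S], [S → T L . S], [T → . P] }  — shift, reduce
  I9: { [T → P .] }  — reduce
  I10: { [L → . L L id], [L → . T T P], [L → . num id], [L → T . T P], [L → T T . P], [P → . L], [T → . P] }  — shift
  I11: { [L → num . id] }  — shift
  I12: { [L → T T P .], [T → P .] }  — 2 reduces
  I13: { [L → . L L id], [L → . T T P], [L → . num id], [L → L . L id], [L → L L . id], [P → . L], [P → L .], [T → . P] }  — shift, reduce
  I14: { [S → T L S .] }  — reduce
  I15: { [L → . L L id], [L → . T T P], [L → . num id], [L → T . T P], [P → . L], [T → . P] }  — shift
  I16: { [L → L L id .] }  — reduce

Conflict in state I1:
  Shift-reduce conflict between [P → L .] and [L → . num id]
So the grammar is NOT LR(0).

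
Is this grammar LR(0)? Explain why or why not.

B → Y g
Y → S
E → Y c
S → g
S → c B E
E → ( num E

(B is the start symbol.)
Yes, the grammar is LR(0)

Augment with B' → B and build the canonical LR(0) collection (I0 = CLOSURE({[B' → . B]}), then GOTO on every symbol after a dot until no new states appear). It has 14 states:
  I0: { [B → . Y g], [B' → . B], [S → . c B E], [S → . g], [Y → . S] }  — shift
  I1: { [B' → B .] }  — accept
  I2: { [Y → S .] }  — reduce
  I3: { [B → Y . g] }  — shift
  I4: { [B → . Y g], [S → . c B E], [S → . g], [S → c . B E], [Y → . S] }  — shift
  I5: { [S → g .] }  — reduce
  I6: { [E → . ( num E], [E → . Y c], [S → . c B E], [S → . g], [S → c B . E], [Y → . S] }  — shift
  I7: { [E → ( . num E] }  — shift
  I8: { [S → c B E .] }  — reduce
  I9: { [E → Y . c] }  — shift
  I10: { [E → Y c .] }  — reduce
  I11: { [E → ( num . E], [E → . ( num E], [E → . Y c], [S → . c B E], [S → . g], [Y → . S] }  — shift
  I12: { [E → ( num E .] }  — reduce
  I13: { [B → Y g .] }  — reduce

Every state is either a pure shift/goto state or contains exactly one complete item and nothing to shift — no conflicts. The grammar is LR(0).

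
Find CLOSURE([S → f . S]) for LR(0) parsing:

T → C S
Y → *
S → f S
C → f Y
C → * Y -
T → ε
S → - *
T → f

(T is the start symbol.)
{ [S → . - *], [S → . f S], [S → f . S] }

To compute CLOSURE, for each item [A → α.Bβ] where B is a non-terminal, add [B → .γ] for all productions B → γ; repeat for the newly added items until nothing changes.

Start with: [S → f . S]
  [S → f . S] has the dot before S: add [S → . f S], [S → . - *]
No further items can be added.

CLOSURE = { [S → . - *], [S → . f S], [S → f . S] }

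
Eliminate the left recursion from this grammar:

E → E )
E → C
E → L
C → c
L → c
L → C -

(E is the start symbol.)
E is directly left-recursive. The standard transformation for
  A → A α₁ | ... | A α_m | β₁ | ... | β_n
is
  A  → β₁ A' | ... | β_n A'
  A' → α₁ A' | ... | α_m A' | ε

E → C becomes E → C E'
E → L becomes E → L E'
E → E ) becomes E' → ) E'
Add E' → ε

Productions for other non-terminals are unchanged:
  C → c
  L → c
  L → C -

Resulting grammar:
E → C E'
E → L E'
E' → ) E'
E' → ε
C → c
L → c
L → C -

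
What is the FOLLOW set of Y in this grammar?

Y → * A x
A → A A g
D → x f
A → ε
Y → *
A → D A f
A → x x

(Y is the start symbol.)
{ $ }

Y is the start symbol, so $ ∈ FOLLOW(Y).
Y does not occur on any right-hand side.

Taking the union: FOLLOW(Y) = { $ }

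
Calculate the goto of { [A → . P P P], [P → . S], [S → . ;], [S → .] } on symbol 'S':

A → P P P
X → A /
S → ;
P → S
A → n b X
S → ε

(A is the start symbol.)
GOTO(I, 'S') = CLOSURE({ [A → αX.β] : [A → α.Xβ] ∈ I, X = 'S' })

Items with dot before 'S', with the dot advanced:
  [P → . S] → [P → S .]
Closure adds nothing (no advanced item has the dot before a non-terminal).

GOTO = { [P → S .] }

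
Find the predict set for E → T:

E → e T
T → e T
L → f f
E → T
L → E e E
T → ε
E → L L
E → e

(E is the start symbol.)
{ $, 'e', 'f' }

PREDICT(E → T) = (FIRST(RHS) \ {ε}) ∪ (FOLLOW(E) if ε ∈ FIRST(RHS), i.e. RHS ⇒* ε)
FIRST(T) = { 'e', ε }
FIRST(T) = { 'e', ε }
ε ∈ FIRST(T) (the right-hand side is nullable), so add FOLLOW(E) = { $, 'e', 'f' }
PREDICT(E → T) = { $, 'e', 'f' }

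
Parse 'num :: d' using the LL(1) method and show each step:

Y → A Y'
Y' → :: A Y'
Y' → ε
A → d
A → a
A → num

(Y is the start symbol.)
Stack is shown with the top on the left.

Stack      Input       Action
-----------------------------
Y $        num :: d $  output Y → A Y'
A Y' $     num :: d $  output A → num
num Y' $   num :: d $  match 'num'
Y' $       :: d $      output Y' → :: A Y'
:: A Y' $  :: d $      match '::'
A Y' $     d $         output A → d
d Y' $     d $         match 'd'
Y' $       $           output Y' → ε
$          $           accept

The string is accepted.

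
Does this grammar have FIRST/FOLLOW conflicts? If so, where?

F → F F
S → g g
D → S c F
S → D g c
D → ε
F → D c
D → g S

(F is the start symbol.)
A FIRST/FOLLOW conflict occurs when a non-terminal N has a nullable alternative N → β (β ⇒* ε) and another alternative N → α with FIRST(α) ∩ FOLLOW(N) ≠ ∅: on such a lookahead the parser cannot decide between expanding α and letting N vanish via β.

Nullable non-terminals: D.
FIRST sets used below: FIRST(S) = { 'g' }

D: nullable alternative(s) D → ε; FOLLOW(D) = { 'c', 'g' }
  D → S c F: FIRST \ {ε} = { 'g' } — overlaps FOLLOW(D) on { 'g' }: CONFLICT
  D → ε: FIRST \ {ε} = { } — this is the only nullable alternative, skip
  D → g S: FIRST \ {ε} = { 'g' } — overlaps FOLLOW(D) on { 'g' }: CONFLICT

F, S have no nullable alternative, so no FIRST/FOLLOW check is needed there.

So the grammar has 2 FIRST/FOLLOW conflicts (marked CONFLICT above).

Answer: Yes. D → S c F with FOLLOW(D) on { 'g' }; D → g S with FOLLOW(D) on { 'g' }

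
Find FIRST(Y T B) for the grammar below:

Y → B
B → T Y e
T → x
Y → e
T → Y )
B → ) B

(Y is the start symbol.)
FIRST sets of the non-terminals involved (from the grammar, by fixed-point iteration):
  FIRST(Y) = { ')', 'e', 'x' }

To compute FIRST(Y T B), process the symbols left to right:
Symbol Y is a non-terminal. Add FIRST(Y) \ {ε} = { ')', 'e', 'x' }
Y is not nullable (ε ∉ FIRST(Y)), so stop here.
FIRST(Y T B) = { ')', 'e', 'x' }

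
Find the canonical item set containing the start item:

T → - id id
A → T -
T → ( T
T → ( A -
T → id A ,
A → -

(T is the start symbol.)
First, augment the grammar with T' → T
I₀ = CLOSURE({ [T' → . T] }):
  [T' → . T] has the dot before T: add [T → . - id id], [T → . ( T], [T → . ( A -], [T → . id A ,]
No further items can be added.

I₀ = { [T → . ( A -], [T → . ( T], [T → . - id id], [T → . id A ,], [T' → . T] }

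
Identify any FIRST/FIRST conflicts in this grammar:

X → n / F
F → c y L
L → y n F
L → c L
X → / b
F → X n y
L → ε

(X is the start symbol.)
A FIRST/FIRST conflict occurs when two productions N → α and N → β for the same non-terminal have FIRST(α) ∩ FIRST(β) ≠ ∅ (with ε ∈ FIRST of a nullable right-hand side, so two nullable alternatives also conflict).

FIRST sets of the non-terminals at (or reachable through a nullable prefix from) the front of some alternative:
  FIRST(X) = { '/', 'n' }

Productions for X:
  X → n / F: FIRST = { 'n' }
  X → / b: FIRST = { '/' }
Productions for F:
  F → c y L: FIRST = { 'c' }
  F → X n y: FIRST = { '/', 'n' }
Productions for L:
  L → y n F: FIRST = { 'y' }
  L → c L: FIRST = { 'c' }
  L → ε: FIRST = { ε }

All alternatives of each non-terminal have pairwise disjoint FIRST sets.

Answer: No FIRST/FIRST conflicts.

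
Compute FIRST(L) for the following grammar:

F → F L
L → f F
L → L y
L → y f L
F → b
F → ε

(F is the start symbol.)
{ 'f', 'y' }

From L → f F:
  - f is a terminal: add 'f' and stop
From L → L y:
  - L is the symbol being defined: contributes nothing new
    L is not nullable, so stop
From L → y f L:
  - y is a terminal: add 'y' and stop

Collecting: FIRST(L) = { 'f', 'y' }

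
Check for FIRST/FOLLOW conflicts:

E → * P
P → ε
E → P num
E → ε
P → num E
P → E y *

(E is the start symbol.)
Nullable non-terminals: E, P.
FIRST sets used below: FIRST(P) = { '*', 'num', 'y', ε }, FIRST(E) = { '*', 'num', 'y', ε }

E: nullable alternative(s) E → ε; FOLLOW(E) = { $, 'num', 'y' }
  E → * P: FIRST \ {ε} = { '*' } — disjoint from FOLLOW(E)
  E → P num: FIRST \ {ε} = { '*', 'num', 'y' } — overlaps FOLLOW(E) on { 'num', 'y' }: CONFLICT
  E → ε: FIRST \ {ε} = { } — this is the only nullable alternative, skip

P: nullable alternative(s) P → ε; FOLLOW(P) = { $, 'num', 'y' }
  P → ε: FIRST \ {ε} = { } — this is the only nullable alternative, skip
  P → num E: FIRST \ {ε} = { 'num' } — overlaps FOLLOW(P) on { 'num' }: CONFLICT
  P → E y *: FIRST \ {ε} = { '*', 'num', 'y' } — overlaps FOLLOW(P) on { 'num', 'y' }: CONFLICT

So the grammar has 3 FIRST/FOLLOW conflicts (marked CONFLICT above).

Answer: Yes. E → P num with FOLLOW(E) on { 'num', 'y' }; P → num E with FOLLOW(P) on { 'num' }; P → E y '*' with FOLLOW(P) on { 'num', 'y' }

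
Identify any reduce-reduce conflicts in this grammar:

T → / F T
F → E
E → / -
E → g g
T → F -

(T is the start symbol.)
A reduce-reduce conflict occurs when an LR(0) state has two complete items [A → α .] and [B → β .] — both call for a reduction, and with no lookahead the parser cannot choose between them.

Augment with T' → T and build the canonical LR(0) collection (I0 = CLOSURE({[T' → . T]}), then GOTO on every symbol after a dot until no new states appear). It has 12 states:
  I0: { [E → . / -], [E → . g g], [F → . E], [T → . / F T], [T → . F -], [T' → . T] }  — shift
  I1: { [E → . / -], [E → . g g], [E → / . -], [F → . E], [T → / . F T] }  — shift
  I2: { [F → E .] }  — reduce
  I3: { [T → F . -] }  — shift
  I4: { [T' → T .] }  — accept
  I5: { [E → g . g] }  — shift
  I6: { [E → g g .] }  — reduce
  I7: { [T → F - .] }  — reduce
  I8: { [E → / - .] }  — reduce
  I9: { [E → / . -] }  — shift
  I10: { [E → . / -], [E → . g g], [F → . E], [T → . / F T], [T → . F -], [T → / F . T] }  — shift
  I11: { [T → / F T .] }  — reduce

No state contains more than one complete item.

Answer: No reduce-reduce conflicts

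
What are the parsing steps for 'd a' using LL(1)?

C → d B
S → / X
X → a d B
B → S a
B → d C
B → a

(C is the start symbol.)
LL(1) parsing maintains a stack (initially the start symbol over $) and the input. At each step: if the stack top is a terminal, match it against the current input token; if it is a non-terminal N, replace it with the RHS of M[N, lookahead] (the unique production whose predict set contains the lookahead).

Stack is shown with the top on the left.

Stack  Input  Action
--------------------
C $    d a $  output C → d B
d B $  d a $  match 'd'
B $    a $    output B → a
a $    a $    match 'a'
$      $      accept

The string is accepted.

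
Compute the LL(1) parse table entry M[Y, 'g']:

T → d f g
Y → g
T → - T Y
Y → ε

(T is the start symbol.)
Y → g, Y → ε

To find M[Y, 'g'], we find productions for Y where 'g' is in the predict set (PREDICT(N → α) = (FIRST(α) \ {ε}) ∪ (FOLLOW(N) if α ⇒* ε)).

Relevant sets:
  FOLLOW(Y) = { $, 'g' }

Y → g: PREDICT = { 'g' }
  'g' is in predict set, so this production goes in M[Y, 'g']
Y → ε: PREDICT = { $, 'g' }
  'g' is in predict set, so this production goes in M[Y, 'g']

M[Y, 'g'] = Y → g, Y → ε  (a multiply-defined cell — the grammar is not LL(1))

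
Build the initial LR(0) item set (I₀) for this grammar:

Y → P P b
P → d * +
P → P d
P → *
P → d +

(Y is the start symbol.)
{ [P → . *], [P → . P d], [P → . d * +], [P → . d +], [Y → . P P b], [Y' → . Y] }

First, augment the grammar with Y' → Y
I₀ = CLOSURE({ [Y' → . Y] }):
  [Y' → . Y] has the dot before Y: add [Y → . P P b]
  [Y → . P P b] has the dot before P: add [P → . d * +], [P → . P d], [P → . *], [P → . d +]
No further items can be added.

I₀ = { [P → . *], [P → . P d], [P → . d * +], [P → . d +], [Y → . P P b], [Y' → . Y] }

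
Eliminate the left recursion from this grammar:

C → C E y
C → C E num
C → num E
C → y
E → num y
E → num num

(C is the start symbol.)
C is directly left-recursive. The standard transformation for
  A → A α₁ | ... | A α_m | β₁ | ... | β_n
is
  A  → β₁ A' | ... | β_n A'
  A' → α₁ A' | ... | α_m A' | ε

C → num E becomes C → num E C'
C → y becomes C → y C'
C → C E y becomes C' → E y C'
C → C E num becomes C' → E num C'
Add C' → ε

Productions for other non-terminals are unchanged:
  E → num y
  E → num num

Resulting grammar:
C → num E C'
C → y C'
C' → E y C'
C' → E num C'
C' → ε
E → num y
E → num num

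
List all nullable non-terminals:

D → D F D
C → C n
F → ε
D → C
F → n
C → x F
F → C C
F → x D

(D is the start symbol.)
A non-terminal is nullable if it can derive ε (the empty string): either it has an ε-production, or it has a production whose right-hand side consists entirely of nullable non-terminals.

ε-productions: F → ε
So F is immediately nullable.
No further non-terminal can be added: every production for the remaining non-terminals contains a terminal or a non-nullable non-terminal.
Nullable = { 'F' }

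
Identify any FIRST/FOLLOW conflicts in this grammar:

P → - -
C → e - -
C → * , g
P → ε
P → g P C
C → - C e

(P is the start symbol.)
A FIRST/FOLLOW conflict occurs when a non-terminal N has a nullable alternative N → β (β ⇒* ε) and another alternative N → α with FIRST(α) ∩ FOLLOW(N) ≠ ∅: on such a lookahead the parser cannot decide between expanding α and letting N vanish via β.

Nullable non-terminals: P.

P: nullable alternative(s) P → ε; FOLLOW(P) = { $, '*', '-', 'e' }
  P → - -: FIRST \ {ε} = { '-' } — overlaps FOLLOW(P) on { '-' }: CONFLICT
  P → ε: FIRST \ {ε} = { } — this is the only nullable alternative, skip
  P → g P C: FIRST \ {ε} = { 'g' } — disjoint from FOLLOW(P)

C has no nullable alternative, so no FIRST/FOLLOW check is needed there.

So the grammar has 1 FIRST/FOLLOW conflict (marked CONFLICT above).

Answer: Yes. P → '-' '-' with FOLLOW(P) on { '-' }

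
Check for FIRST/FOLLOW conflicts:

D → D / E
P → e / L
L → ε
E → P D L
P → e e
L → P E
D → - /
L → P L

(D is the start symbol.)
Yes. L → P E with FOLLOW(L) on { 'e' }; L → P L with FOLLOW(L) on { 'e' }

A FIRST/FOLLOW conflict occurs when a non-terminal N has a nullable alternative N → β (β ⇒* ε) and another alternative N → α with FIRST(α) ∩ FOLLOW(N) ≠ ∅: on such a lookahead the parser cannot decide between expanding α and letting N vanish via β.

Nullable non-terminals: L.
FIRST sets used below: FIRST(P) = { 'e' }

L: nullable alternative(s) L → ε; FOLLOW(L) = { $, '-', '/', 'e' }
  L → ε: FIRST \ {ε} = { } — this is the only nullable alternative, skip
  L → P E: FIRST \ {ε} = { 'e' } — overlaps FOLLOW(L) on { 'e' }: CONFLICT
  L → P L: FIRST \ {ε} = { 'e' } — overlaps FOLLOW(L) on { 'e' }: CONFLICT

D, E, P have no nullable alternative, so no FIRST/FOLLOW check is needed there.

So the grammar has 2 FIRST/FOLLOW conflicts (marked CONFLICT above).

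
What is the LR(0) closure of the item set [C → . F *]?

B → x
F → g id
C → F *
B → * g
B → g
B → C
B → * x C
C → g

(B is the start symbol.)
{ [C → . F *], [F → . g id] }

To compute CLOSURE, for each item [A → α.Bβ] where B is a non-terminal, add [B → .γ] for all productions B → γ; repeat for the newly added items until nothing changes.

Start with: [C → . F *]
  [C → . F *] has the dot before F: add [F → . g id]
No further items can be added.

CLOSURE = { [C → . F *], [F → . g id] }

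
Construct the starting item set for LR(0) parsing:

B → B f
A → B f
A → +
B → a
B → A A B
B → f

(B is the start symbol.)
First, augment the grammar with B' → B
I₀ = CLOSURE({ [B' → . B] }):
  [B' → . B] has the dot before B: add [B → . B f], [B → . a], [B → . A A B], [B → . f]
  [B → . A A B] has the dot before A: add [A → . B f], [A → . +]
No further items can be added.

I₀ = { [A → . +], [A → . B f], [B → . A A B], [B → . B f], [B → . a], [B → . f], [B' → . B] }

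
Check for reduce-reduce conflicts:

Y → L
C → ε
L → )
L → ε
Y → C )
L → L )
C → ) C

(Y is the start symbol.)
Yes — I0: [C → .] vs [L → .]; I1: [C → .] vs [L → ) .]

Augment with Y' → Y and build the canonical LR(0) collection (I0 = CLOSURE({[Y' → . Y]}), then GOTO on every symbol after a dot until no new states appear). It has 9 states:
  I0: { [C → . ) C], [C → .], [L → . )], [L → . L )], [L → .], [Y → . C )], [Y → . L], [Y' → . Y] }  — shift, 2 reduces
  I1: { [C → ) . C], [C → . ) C], [C → .], [L → ) .] }  — shift, 2 reduces
  I2: { [Y → C . )] }  — shift
  I3: { [L → L . )], [Y → L .] }  — shift, reduce
  I4: { [Y' → Y .] }  — accept
  I5: { [L → L ) .] }  — reduce
  I6: { [Y → C ) .] }  — reduce
  I7: { [C → ) . C], [C → . ) C], [C → .] }  — shift, reduce
  I8: { [C → ) C .] }  — reduce

I0 contains complete items [C → .], [L → .] — reduce-reduce conflict.
I1 contains complete items [C → .], [L → ) .] — reduce-reduce conflict.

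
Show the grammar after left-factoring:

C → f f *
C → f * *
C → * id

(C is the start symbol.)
C → f C'
C' → f *
C' → * *
C → * id

Left-factoring transforms A → αβ₁ | αβ₂ into A → αA' and A' → β₁ | β₂
(α is the longest common prefix among the alternatives). Repeat until
no nonterminal has two alternatives with a common prefix.

Round 1: C has alternatives sharing prefix 'f'. Introduce C': C → f C'
  Add: C' → f *
  Add: C' → * *

No remaining common prefixes — done.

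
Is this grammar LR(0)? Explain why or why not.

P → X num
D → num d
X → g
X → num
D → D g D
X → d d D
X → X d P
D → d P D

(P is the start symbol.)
No. Shift-reduce conflict between [X → d d D .] and [D → D . g D]

A grammar is LR(0) if no state in the canonical LR(0) collection has:
  - both a shift item (dot before a terminal) and a complete item (shift-reduce conflict), or
  - two or more complete items (reduce-reduce conflict; the accept item [P' → P .] counts as a complete item here).

Augment with P' → P and build the canonical LR(0) collection (I0 = CLOSURE({[P' → . P]}), then GOTO on every symbol after a dot until no new states appear). It has 18 states:
  I0: { [P → . X num], [P' → . P], [X → . X d P], [X → . d d D], [X → . g], [X → . num] }  — shift
  I1: { [P' → P .] }  — accept
  I2: { [P → X . num], [X → X . d P] }  — shift
  I3: { [X → d . d D] }  — shift
  I4: { [X → g .] }  — reduce
  I5: { [X → num .] }  — reduce
  I6: { [D → . D g D], [D → . d P D], [D → . num d], [X → d d . D] }  — shift
  I7: { [D → D . g D], [X → d d D .] }  — shift, reduce
  I8: { [D → d . P D], [P → . X num], [X → . X d P], [X → . d d D], [X → . g], [X → . num] }  — shift
  I9: { [D → num . d] }  — shift
  I10: { [D → num d .] }  — reduce
  I11: { [D → . D g D], [D → . d P D], [D → . num d], [D → d P . D] }  — shift
  I12: { [D → D . g D], [D → d P D .] }  — shift, reduce
  I13: { [D → . D g D], [D → . d P D], [D → . num d], [D → D g . D] }  — shift
  I14: { [D → D . g D], [D → D g D .] }  — shift, reduce
  I15: { [P → . X num], [X → . X d P], [X → . d d D], [X → . g], [X → . num], [X → X d . P] }  — shift
  I16: { [P → X num .] }  — reduce
  I17: { [X → X d P .] }  — reduce

Conflict in state I7:
  Shift-reduce conflict between [X → d d D .] and [D → D . g D]
So the grammar is NOT LR(0).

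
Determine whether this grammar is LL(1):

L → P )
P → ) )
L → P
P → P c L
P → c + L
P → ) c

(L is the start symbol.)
Relevant sets:
  FIRST(P) = { ')', 'c' }

For L:
  PREDICT(L → P ')') = { ')', 'c' }
  PREDICT(L → P) = { ')', 'c' }
For P:
  PREDICT(P → ')' ')') = { ')' }
  PREDICT(P → P c L) = { ')', 'c' }
  PREDICT(P → c '+' L) = { 'c' }
  PREDICT(P → ')' c) = { ')' }

Conflict found: Predict set conflict for L: { ')', 'c' }
The grammar is NOT LL(1).

Answer: No. Predict set conflict for L: { ')', 'c' }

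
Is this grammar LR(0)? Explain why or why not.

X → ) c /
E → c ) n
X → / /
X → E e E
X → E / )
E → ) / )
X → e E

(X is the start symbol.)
A grammar is LR(0) if no state in the canonical LR(0) collection has:
  - both a shift item (dot before a terminal) and a complete item (shift-reduce conflict), or
  - two or more complete items (reduce-reduce conflict; the accept item [X' → X .] counts as a complete item here).

Augment with X' → X and build the canonical LR(0) collection (I0 = CLOSURE({[X' → . X]}), then GOTO on every symbol after a dot until no new states appear). It has 20 states:
  I0: { [E → . ) / )], [E → . c ) n], [X → . ) c /], [X → . / /], [X → . E / )], [X → . E e E], [X → . e E], [X' → . X] }  — shift
  I1: { [E → ) . / )], [X → ) . c /] }  — shift
  I2: { [X → / . /] }  — shift
  I3: { [X → E . / )], [X → E . e E] }  — shift
  I4: { [X' → X .] }  — accept
  I5: { [E → c . ) n] }  — shift
  I6: { [E → . ) / )], [E → . c ) n], [X → e . E] }  — shift
  I7: { [E → ) . / )] }  — shift
  I8: { [X → e E .] }  — reduce
  I9: { [E → ) / . )] }  — shift
  I10: { [E → ) / ) .] }  — reduce
  I11: { [E → c ) . n] }  — shift
  I12: { [E → c ) n .] }  — reduce
  I13: { [X → E / . )] }  — shift
  I14: { [E → . ) / )], [E → . c ) n], [X → E e . E] }  — shift
  I15: { [X → E e E .] }  — reduce
  I16: { [X → E / ) .] }  — reduce
  I17: { [X → / / .] }  — reduce
  I18: { [X → ) c . /] }  — shift
  I19: { [X → ) c / .] }  — reduce

Every state is either a pure shift/goto state or contains exactly one complete item and nothing to shift — no conflicts. The grammar is LR(0).

Answer: Yes, the grammar is LR(0)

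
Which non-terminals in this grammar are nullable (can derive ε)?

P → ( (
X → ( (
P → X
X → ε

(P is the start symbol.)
{ 'P', 'X' }

A non-terminal is nullable if it can derive ε (the empty string): either it has an ε-production, or it has a production whose right-hand side consists entirely of nullable non-terminals.

ε-productions: X → ε
So X is immediately nullable.
P → X: every symbol on the right is nullable, so P is nullable too.
Every non-terminal is now nullable.
Nullable = { 'P', 'X' }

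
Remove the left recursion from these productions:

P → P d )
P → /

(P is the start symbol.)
P → / P'
P' → d ) P'
P' → ε

P is directly left-recursive. The standard transformation for
  A → A α₁ | ... | A α_m | β₁ | ... | β_n
is
  A  → β₁ A' | ... | β_n A'
  A' → α₁ A' | ... | α_m A' | ε

P → / becomes P → / P'
P → P d ) becomes P' → d ) P'
Add P' → ε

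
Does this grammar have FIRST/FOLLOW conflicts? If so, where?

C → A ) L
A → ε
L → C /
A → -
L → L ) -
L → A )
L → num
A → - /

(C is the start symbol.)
No FIRST/FOLLOW conflicts.

Nullable non-terminals: A.

A: nullable alternative(s) A → ε; FOLLOW(A) = { ')' }
  A → ε: FIRST \ {ε} = { } — this is the only nullable alternative, skip
  A → -: FIRST \ {ε} = { '-' } — disjoint from FOLLOW(A)
  A → - /: FIRST \ {ε} = { '-' } — disjoint from FOLLOW(A)

C, L have no nullable alternative, so no FIRST/FOLLOW check is needed there.

No FIRST/FOLLOW conflicts found.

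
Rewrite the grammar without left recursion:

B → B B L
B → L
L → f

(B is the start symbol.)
B is directly left-recursive. The standard transformation for
  A → A α₁ | ... | A α_m | β₁ | ... | β_n
is
  A  → β₁ A' | ... | β_n A'
  A' → α₁ A' | ... | α_m A' | ε

B → L becomes B → L B'
B → B B L becomes B' → B L B'
Add B' → ε

Productions for other non-terminals are unchanged:
  L → f

Resulting grammar:
B → L B'
B' → B L B'
B' → ε
L → f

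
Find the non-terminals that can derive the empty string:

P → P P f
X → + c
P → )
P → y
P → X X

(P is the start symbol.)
A non-terminal is nullable if it can derive ε (the empty string): either it has an ε-production, or it has a production whose right-hand side consists entirely of nullable non-terminals.

There are no ε-productions, so no non-terminal can derive ε.
No non-terminals are nullable.

Answer: None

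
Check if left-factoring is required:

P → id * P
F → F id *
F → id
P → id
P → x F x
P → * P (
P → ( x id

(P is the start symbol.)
Left-factoring is needed when two productions for the same non-terminal
share a common prefix on the right-hand side.

Productions for P:
  P → id * P
  P → id
  P → x F x
  P → * P (
  P → ( x id
Productions for F:
  F → F id *
  F → id

Found common prefix 'id' in productions for P

Answer: Yes, P has productions with common prefix 'id'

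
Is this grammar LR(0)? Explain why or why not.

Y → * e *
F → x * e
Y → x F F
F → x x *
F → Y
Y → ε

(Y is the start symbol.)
No. Shift-reduce conflict between [Y → .] and [Y → . * e *]

A grammar is LR(0) if no state in the canonical LR(0) collection has:
  - both a shift item (dot before a terminal) and a complete item (shift-reduce conflict), or
  - two or more complete items (reduce-reduce conflict; the accept item [Y' → Y .] counts as a complete item here).

Augment with Y' → Y and build the canonical LR(0) collection (I0 = CLOSURE({[Y' → . Y]}), then GOTO on every symbol after a dot until no new states appear). It has 14 states:
  I0: { [Y → . * e *], [Y → . x F F], [Y → .], [Y' → . Y] }  — shift, reduce
  I1: { [Y → * . e *] }  — shift
  I2: { [Y' → Y .] }  — accept
  I3: { [F → . Y], [F → . x * e], [F → . x x *], [Y → . * e *], [Y → . x F F], [Y → .], [Y → x . F F] }  — shift, reduce
  I4: { [F → . Y], [F → . x * e], [F → . x x *], [Y → . * e *], [Y → . x F F], [Y → .], [Y → x F . F] }  — shift, reduce
  I5: { [F → Y .] }  — reduce
  I6: { [F → . Y], [F → . x * e], [F → . x x *], [F → x . * e], [F → x . x *], [Y → . * e *], [Y → . x F F], [Y → .], [Y → x . F F] }  — shift, reduce
  I7: { [F → x * . e], [Y → * . e *] }  — shift
  I8: { [F → . Y], [F → . x * e], [F → . x x *], [F → x . * e], [F → x . x *], [F → x x . *], [Y → . * e *], [Y → . x F F], [Y → .], [Y → x . F F] }  — shift, reduce
  I9: { [F → x * . e], [F → x x * .], [Y → * . e *] }  — shift, reduce
  I10: { [F → x * e .], [Y → * e . *] }  — shift, reduce
  I11: { [Y → * e * .] }  — reduce
  I12: { [Y → x F F .] }  — reduce
  I13: { [Y → * e . *] }  — shift

Conflict in state I0:
  Shift-reduce conflict between [Y → .] and [Y → . * e *]
So the grammar is NOT LR(0).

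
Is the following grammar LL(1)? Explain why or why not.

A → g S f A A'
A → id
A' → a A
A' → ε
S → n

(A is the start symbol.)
No. Predict set conflict for A': { 'a' }

Relevant sets:
  FOLLOW(A') = { $, 'a' }

For A:
  PREDICT(A → g S f A A') = { 'g' }
  PREDICT(A → id) = { 'id' }
For A':
  PREDICT(A' → a A) = { 'a' }
  PREDICT(A' → ε) = { $, 'a' }
S has a single production, so nothing to check there.

Conflict found: Predict set conflict for A': { 'a' }
The grammar is NOT LL(1).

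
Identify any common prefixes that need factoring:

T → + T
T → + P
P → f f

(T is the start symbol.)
Left-factoring is needed when two productions for the same non-terminal
share a common prefix on the right-hand side.

Productions for T:
  T → + T
  T → + P

Found common prefix '+' in productions for T

Answer: Yes, T has productions with common prefix '+'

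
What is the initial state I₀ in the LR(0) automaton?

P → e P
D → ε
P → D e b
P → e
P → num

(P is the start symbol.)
First, augment the grammar with P' → P
I₀ = CLOSURE({ [P' → . P] }):
  [P' → . P] has the dot before P: add [P → . e P], [P → . D e b], [P → . e], [P → . num]
  [P → . D e b] has the dot before D: add [D → .]
No further items can be added.

I₀ = { [D → .], [P → . D e b], [P → . e P], [P → . e], [P → . num], [P' → . P] }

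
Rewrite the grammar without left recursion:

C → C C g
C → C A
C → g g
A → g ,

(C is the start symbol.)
C → g g C'
C' → C g C'
C' → A C'
C' → ε
A → g ,

C is directly left-recursive. The standard transformation for
  A → A α₁ | ... | A α_m | β₁ | ... | β_n
is
  A  → β₁ A' | ... | β_n A'
  A' → α₁ A' | ... | α_m A' | ε

C → g g becomes C → g g C'
C → C C g becomes C' → C g C'
C → C A becomes C' → A C'
Add C' → ε

Productions for other non-terminals are unchanged:
  A → g ,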